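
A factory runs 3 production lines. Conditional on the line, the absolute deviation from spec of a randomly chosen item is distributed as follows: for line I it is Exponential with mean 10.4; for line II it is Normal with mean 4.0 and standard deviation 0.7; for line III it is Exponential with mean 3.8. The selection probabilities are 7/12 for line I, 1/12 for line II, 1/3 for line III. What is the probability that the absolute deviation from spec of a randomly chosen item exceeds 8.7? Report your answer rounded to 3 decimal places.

0.286

Conditional on each line, P(X > 8.7): I: 0.433207; II: 9.44955e-12; III: 0.10132.
By total probability, P(X > 8.7) = 0.583333·0.433207 + 0.0833333·9.44955e-12 + 0.333333·0.10132 = 0.286478.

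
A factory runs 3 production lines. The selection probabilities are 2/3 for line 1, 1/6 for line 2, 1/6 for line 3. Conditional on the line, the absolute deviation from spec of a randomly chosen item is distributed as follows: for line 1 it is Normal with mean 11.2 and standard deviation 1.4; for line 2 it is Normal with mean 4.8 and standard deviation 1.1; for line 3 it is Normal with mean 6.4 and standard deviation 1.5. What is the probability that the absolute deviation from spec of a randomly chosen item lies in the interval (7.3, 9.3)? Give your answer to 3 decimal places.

0.100

Conditional on each line, P(7.3 < X < 9.3): 1: 0.0846974; 2: 0.0114998; 3: 0.247656.
By total probability, P(7.3 < X < 9.3) = 0.666667·0.0846974 + 0.166667·0.0114998 + 0.166667·0.247656 = 0.0996575.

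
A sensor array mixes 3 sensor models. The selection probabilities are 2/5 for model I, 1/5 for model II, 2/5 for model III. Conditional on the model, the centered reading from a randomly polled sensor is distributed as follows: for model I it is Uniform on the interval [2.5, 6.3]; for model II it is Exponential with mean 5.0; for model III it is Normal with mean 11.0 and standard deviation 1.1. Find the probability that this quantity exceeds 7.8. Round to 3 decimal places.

0.441

Conditional on each model, P(X > 7.8): I: 0; II: 0.210136; III: 0.998188.
By total probability, P(X > 7.8) = 0.4·0 + 0.2·0.210136 + 0.4·0.998188 = 0.441302.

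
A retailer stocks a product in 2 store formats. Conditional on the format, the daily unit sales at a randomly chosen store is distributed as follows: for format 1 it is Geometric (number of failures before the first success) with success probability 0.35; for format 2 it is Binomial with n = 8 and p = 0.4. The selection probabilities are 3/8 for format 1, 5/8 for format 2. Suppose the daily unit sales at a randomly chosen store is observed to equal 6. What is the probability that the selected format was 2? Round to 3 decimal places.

Likelihoods P(X=6 | ·): 1: 0.0263966; 2: 0.0412877.
Posterior ∝ prior × likelihood. Numerator for 2: 0.625·0.0412877 = 0.0258048.
Normalizing constant: 0.375·0.0263966 + 0.625·0.0412877 = 0.0357035.
P(2 | observation) = 0.0258048 / 0.0357035 = 0.722752.

0.723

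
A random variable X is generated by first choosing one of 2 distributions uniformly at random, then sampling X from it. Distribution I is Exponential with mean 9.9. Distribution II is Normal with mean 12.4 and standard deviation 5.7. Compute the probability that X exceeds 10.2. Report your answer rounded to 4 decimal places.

Conditional on each component, P(X > 10.2): I: 0.356899; II: 0.650239.
By total probability, P(X > 10.2) = 0.5·0.356899 + 0.5·0.650239 = 0.503569.

0.5036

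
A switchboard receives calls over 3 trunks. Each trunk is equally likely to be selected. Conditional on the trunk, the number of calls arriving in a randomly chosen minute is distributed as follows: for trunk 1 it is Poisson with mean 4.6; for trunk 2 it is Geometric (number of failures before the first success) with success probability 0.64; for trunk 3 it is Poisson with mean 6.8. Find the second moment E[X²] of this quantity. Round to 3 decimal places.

26.665

For each component E[X²] = Var + (mean)², giving 1: 25.76; 2: 1.19531; 3: 53.04.
Overall E[X²] = 0.333333·25.76 + 0.333333·1.19531 + 0.333333·53.04 = 26.6651.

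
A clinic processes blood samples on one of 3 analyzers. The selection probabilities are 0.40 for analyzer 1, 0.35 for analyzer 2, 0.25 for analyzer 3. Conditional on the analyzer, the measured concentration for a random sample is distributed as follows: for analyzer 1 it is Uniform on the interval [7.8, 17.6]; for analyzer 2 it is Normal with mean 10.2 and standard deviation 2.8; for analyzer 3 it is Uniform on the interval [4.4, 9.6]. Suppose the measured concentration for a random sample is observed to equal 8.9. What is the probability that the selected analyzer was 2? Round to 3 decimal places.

0.335

Likelihoods f(8.9 | ·): 1: 0.102041; 2: 0.127921; 3: 0.192308.
Posterior ∝ prior × likelihood. Numerator for 2: 0.35·0.127921 = 0.0447725.
Normalizing constant: 0.4·0.102041 + 0.35·0.127921 + 0.25·0.192308 = 0.133666.
P(2 | observation) = 0.0447725 / 0.133666 = 0.334959.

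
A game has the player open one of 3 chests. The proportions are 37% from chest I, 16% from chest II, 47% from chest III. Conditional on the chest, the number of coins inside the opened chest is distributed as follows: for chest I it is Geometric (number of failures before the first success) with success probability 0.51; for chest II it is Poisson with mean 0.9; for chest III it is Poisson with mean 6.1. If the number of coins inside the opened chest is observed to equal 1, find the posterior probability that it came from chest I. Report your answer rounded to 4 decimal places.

0.5873

Likelihoods P(X=1 | ·): I: 0.2499; II: 0.365913; III: 0.0136815.
Posterior ∝ prior × likelihood. Numerator for I: 0.37·0.2499 = 0.092463.
Normalizing constant: 0.37·0.2499 + 0.16·0.365913 + 0.47·0.0136815 = 0.157439.
P(I | observation) = 0.092463 / 0.157439 = 0.587293.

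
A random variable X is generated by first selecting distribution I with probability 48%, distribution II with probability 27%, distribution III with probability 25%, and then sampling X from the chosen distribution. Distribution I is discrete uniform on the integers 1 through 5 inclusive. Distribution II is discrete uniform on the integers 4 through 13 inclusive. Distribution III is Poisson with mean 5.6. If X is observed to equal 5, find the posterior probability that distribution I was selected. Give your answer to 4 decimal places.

0.5803

Likelihoods P(X=5 | ·): I: 0.2; II: 0.1; III: 0.169711.
Posterior ∝ prior × likelihood. Numerator for I: 0.48·0.2 = 0.096.
Normalizing constant: 0.48·0.2 + 0.27·0.1 + 0.25·0.169711 = 0.165428.
P(I | observation) = 0.096 / 0.165428 = 0.580314.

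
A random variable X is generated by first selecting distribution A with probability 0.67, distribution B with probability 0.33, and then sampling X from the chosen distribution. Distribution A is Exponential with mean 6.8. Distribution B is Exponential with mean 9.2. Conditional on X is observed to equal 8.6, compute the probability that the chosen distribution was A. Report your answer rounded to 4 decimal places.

Likelihoods f(8.6 | ·): A: 0.041518; B: 0.0426817.
Posterior ∝ prior × likelihood. Numerator for A: 0.67·0.041518 = 0.0278171.
Normalizing constant: 0.67·0.041518 + 0.33·0.0426817 = 0.041902.
P(A | observation) = 0.0278171 / 0.041902 = 0.66386.

0.6639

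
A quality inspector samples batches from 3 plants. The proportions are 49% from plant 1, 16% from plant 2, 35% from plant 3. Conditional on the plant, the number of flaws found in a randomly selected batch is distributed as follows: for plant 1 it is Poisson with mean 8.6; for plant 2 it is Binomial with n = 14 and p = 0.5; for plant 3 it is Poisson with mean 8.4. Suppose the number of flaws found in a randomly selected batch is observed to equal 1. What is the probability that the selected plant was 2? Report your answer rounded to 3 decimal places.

0.087

Likelihoods P(X=1 | ·): 1: 0.00158331; 2: 0.000854492; 3: 0.00188889.
Posterior ∝ prior × likelihood. Numerator for 2: 0.16·0.000854492 = 0.000136719.
Normalizing constant: 0.49·0.00158331 + 0.16·0.000854492 + 0.35·0.00188889 = 0.00157365.
P(2 | observation) = 0.000136719 / 0.00157365 = 0.08688.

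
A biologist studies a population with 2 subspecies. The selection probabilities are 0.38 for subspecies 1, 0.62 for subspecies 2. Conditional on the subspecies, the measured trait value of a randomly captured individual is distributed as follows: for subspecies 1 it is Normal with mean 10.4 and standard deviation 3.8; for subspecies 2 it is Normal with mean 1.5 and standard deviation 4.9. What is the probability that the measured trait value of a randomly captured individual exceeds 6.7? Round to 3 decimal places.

0.407

Conditional on each subspecies, P(X > 6.7): 1: 0.834893; 2: 0.144294.
By total probability, P(X > 6.7) = 0.38·0.834893 + 0.62·0.144294 = 0.406722.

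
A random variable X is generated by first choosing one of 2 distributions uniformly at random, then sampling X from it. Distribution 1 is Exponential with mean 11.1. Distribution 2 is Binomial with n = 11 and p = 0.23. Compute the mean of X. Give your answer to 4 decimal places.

Component means — 1: 11.1; 2: 2.53.
E[X] = 0.5·11.1 + 0.5·2.53 = 6.815.

6.8150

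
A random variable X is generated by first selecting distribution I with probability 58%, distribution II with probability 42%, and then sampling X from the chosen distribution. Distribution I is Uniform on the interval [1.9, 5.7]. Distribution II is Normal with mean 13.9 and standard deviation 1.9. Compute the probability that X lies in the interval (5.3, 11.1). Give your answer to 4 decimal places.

Conditional on each component, P(5.3 < X < 11.1): I: 0.105263; II: 0.0702803.
By total probability, P(5.3 < X < 11.1) = 0.58·0.105263 + 0.42·0.0702803 = 0.0905704.

0.0906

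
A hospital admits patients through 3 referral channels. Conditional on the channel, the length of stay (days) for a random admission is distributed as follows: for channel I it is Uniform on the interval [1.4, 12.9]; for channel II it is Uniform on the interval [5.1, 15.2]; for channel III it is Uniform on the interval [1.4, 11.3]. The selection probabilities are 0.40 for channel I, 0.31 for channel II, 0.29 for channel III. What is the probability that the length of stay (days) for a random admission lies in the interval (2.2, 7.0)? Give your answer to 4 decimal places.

0.3659

Conditional on each channel, P(2.2 < X < 7.0): I: 0.417391; II: 0.188119; III: 0.484848.
By total probability, P(2.2 < X < 7.0) = 0.4·0.417391 + 0.31·0.188119 + 0.29·0.484848 = 0.365879.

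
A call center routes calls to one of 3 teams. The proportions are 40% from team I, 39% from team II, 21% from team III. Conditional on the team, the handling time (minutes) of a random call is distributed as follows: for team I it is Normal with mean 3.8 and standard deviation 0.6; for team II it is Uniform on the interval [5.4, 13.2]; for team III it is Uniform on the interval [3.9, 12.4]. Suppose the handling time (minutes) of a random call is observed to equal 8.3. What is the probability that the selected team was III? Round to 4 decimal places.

Likelihoods f(8.3 | ·): I: 4.0572e-13; II: 0.128205; III: 0.117647.
Posterior ∝ prior × likelihood. Numerator for III: 0.21·0.117647 = 0.0247059.
Normalizing constant: 0.4·4.0572e-13 + 0.39·0.128205 + 0.21·0.117647 = 0.0747059.
P(III | observation) = 0.0247059 / 0.0747059 = 0.330709.

0.3307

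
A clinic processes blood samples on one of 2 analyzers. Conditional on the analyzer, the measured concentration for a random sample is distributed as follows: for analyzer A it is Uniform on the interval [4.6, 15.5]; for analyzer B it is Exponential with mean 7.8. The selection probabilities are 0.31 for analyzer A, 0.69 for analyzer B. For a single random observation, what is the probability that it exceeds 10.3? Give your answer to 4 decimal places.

0.3321

Conditional on each analyzer, P(X > 10.3): A: 0.477064; B: 0.266998.
By total probability, P(X > 10.3) = 0.31·0.477064 + 0.69·0.266998 = 0.332119.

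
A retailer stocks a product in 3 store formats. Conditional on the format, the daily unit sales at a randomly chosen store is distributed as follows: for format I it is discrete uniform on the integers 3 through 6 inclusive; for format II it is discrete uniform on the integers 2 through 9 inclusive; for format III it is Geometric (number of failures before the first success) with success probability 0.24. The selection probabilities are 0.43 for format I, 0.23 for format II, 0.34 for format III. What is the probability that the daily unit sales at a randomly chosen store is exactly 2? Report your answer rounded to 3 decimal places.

0.076

Conditional on each format, P(X = 2): I: 0; II: 0.125; III: 0.138624.
By total probability, P(X = 2) = 0.43·0 + 0.23·0.125 + 0.34·0.138624 = 0.0758822.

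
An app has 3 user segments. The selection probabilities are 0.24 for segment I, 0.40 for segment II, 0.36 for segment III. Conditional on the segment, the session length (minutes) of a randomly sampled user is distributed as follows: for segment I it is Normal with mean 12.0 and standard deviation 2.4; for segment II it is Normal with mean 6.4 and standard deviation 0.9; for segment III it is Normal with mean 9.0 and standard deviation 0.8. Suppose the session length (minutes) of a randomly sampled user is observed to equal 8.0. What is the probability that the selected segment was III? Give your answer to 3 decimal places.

Likelihoods f(8.0 | ·): I: 0.0414488; II: 0.0912799; III: 0.228311.
Posterior ∝ prior × likelihood. Numerator for III: 0.36·0.228311 = 0.0821921.
Normalizing constant: 0.24·0.0414488 + 0.4·0.0912799 + 0.36·0.228311 = 0.128652.
P(III | observation) = 0.0821921 / 0.128652 = 0.638873.

0.639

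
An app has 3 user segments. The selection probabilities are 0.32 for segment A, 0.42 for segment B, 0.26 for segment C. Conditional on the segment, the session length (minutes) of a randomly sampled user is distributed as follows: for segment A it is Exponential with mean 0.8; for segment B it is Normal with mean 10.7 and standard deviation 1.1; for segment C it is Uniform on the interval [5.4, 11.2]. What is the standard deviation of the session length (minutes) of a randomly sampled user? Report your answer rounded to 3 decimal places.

Per component, A: μ=0.8, E[X²]=1.28; B: μ=10.7, E[X²]=115.7; C: μ=8.3, E[X²]=71.6933.
E[X] = 0.32·0.8 + 0.42·10.7 + 0.26·8.3 = 6.908.
E[X²] = 0.32·1.28 + 0.42·115.7 + 0.26·71.6933 = 67.6439.
Var(X) = E[X²] − (E[X])² = 67.6439 − 47.7205 = 19.9234.
SD(X) = √19.9234 = 4.46356.

4.464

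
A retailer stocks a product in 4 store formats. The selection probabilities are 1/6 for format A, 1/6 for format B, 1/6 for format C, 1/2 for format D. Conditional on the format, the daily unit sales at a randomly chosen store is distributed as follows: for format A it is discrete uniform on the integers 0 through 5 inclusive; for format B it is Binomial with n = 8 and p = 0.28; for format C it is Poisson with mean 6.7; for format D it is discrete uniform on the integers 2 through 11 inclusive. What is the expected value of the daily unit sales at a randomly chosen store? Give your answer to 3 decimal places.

5.157

Component means — A: 2.5; B: 2.24; C: 6.7; D: 6.5.
E[X] = 0.166667·2.5 + 0.166667·2.24 + 0.166667·6.7 + 0.5·6.5 = 5.15667.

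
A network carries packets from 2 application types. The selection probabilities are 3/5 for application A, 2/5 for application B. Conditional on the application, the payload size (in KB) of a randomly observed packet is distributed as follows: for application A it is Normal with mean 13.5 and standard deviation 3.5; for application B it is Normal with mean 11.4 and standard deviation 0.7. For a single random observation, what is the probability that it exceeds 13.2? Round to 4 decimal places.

0.3225

Conditional on each application, P(X > 13.2): A: 0.534153; B: 0.005064.
By total probability, P(X > 13.2) = 0.6·0.534153 + 0.4·0.005064 = 0.322518.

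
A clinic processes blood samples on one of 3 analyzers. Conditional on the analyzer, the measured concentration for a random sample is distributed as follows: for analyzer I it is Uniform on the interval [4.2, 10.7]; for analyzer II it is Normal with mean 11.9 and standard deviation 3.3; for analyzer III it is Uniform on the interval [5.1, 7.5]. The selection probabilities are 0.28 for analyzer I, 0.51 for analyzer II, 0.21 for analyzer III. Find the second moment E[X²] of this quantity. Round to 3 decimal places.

102.737

For each component E[X²] = Var + (mean)², giving I: 59.0233; II: 152.5; III: 40.17.
Overall E[X²] = 0.28·59.0233 + 0.51·152.5 + 0.21·40.17 = 102.737.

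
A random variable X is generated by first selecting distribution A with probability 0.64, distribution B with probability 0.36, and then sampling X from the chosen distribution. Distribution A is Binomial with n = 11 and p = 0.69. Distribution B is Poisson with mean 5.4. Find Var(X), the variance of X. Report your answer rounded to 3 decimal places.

Per component, A: μ=7.59, E[X²]=59.961; B: μ=5.4, E[X²]=34.56.
E[X] = 0.64·7.59 + 0.36·5.4 = 6.8016.
E[X²] = 0.64·59.961 + 0.36·34.56 = 50.8166.
Var(X) = E[X²] − (E[X])² = 50.8166 − 46.2618 = 4.55488.

4.555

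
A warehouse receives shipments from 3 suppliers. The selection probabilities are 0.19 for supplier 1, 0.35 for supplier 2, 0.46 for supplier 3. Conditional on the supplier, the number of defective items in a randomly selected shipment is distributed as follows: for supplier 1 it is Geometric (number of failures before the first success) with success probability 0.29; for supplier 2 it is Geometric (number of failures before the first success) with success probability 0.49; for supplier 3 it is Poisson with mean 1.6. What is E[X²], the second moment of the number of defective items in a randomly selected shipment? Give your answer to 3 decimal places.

For each component E[X²] = Var + (mean)², giving 1: 14.4364; 2: 3.20741; 3: 4.16.
Overall E[X²] = 0.19·14.4364 + 0.35·3.20741 + 0.46·4.16 = 5.77911.

5.779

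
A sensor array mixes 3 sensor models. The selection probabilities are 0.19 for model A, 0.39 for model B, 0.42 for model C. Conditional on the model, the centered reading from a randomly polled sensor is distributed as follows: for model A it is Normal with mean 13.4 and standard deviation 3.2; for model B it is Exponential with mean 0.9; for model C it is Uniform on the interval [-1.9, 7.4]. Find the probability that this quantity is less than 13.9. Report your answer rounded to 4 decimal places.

Conditional on each model, P(X < 13.9): A: 0.562082; B: 1; C: 1.
By total probability, P(X < 13.9) = 0.19·0.562082 + 0.39·1 + 0.42·1 = 0.916796.

0.9168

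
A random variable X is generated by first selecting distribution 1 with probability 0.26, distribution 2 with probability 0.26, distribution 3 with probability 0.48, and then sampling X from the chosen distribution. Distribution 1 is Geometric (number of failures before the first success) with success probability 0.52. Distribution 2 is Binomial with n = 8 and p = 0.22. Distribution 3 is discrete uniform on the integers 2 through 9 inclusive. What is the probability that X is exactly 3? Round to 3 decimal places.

Conditional on each component, P(X = 3): 1: 0.0575078; 2: 0.172159; 3: 0.125.
By total probability, P(X = 3) = 0.26·0.0575078 + 0.26·0.172159 + 0.48·0.125 = 0.119713.

0.120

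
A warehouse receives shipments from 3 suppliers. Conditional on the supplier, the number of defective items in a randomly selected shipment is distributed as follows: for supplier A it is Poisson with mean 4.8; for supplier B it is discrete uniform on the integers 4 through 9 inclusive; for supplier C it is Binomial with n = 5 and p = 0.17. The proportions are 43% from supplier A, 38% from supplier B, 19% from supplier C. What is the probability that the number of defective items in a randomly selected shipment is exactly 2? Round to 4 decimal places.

Conditional on each supplier, P(X = 2): A: 0.0948067; B: 0; C: 0.165246.
By total probability, P(X = 2) = 0.43·0.0948067 + 0.38·0 + 0.19·0.165246 = 0.0721637.

0.0722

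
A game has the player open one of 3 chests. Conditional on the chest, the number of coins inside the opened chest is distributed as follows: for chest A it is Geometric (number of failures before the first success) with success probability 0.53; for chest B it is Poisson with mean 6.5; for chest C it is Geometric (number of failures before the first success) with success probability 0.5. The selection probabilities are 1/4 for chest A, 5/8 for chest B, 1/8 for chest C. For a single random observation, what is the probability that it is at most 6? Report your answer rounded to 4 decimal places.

0.7018

Conditional on each chest, P(X ≤ 6): A: 0.994934; B: 0.526524; C: 0.992188.
By total probability, P(X ≤ 6) = 0.25·0.994934 + 0.625·0.526524 + 0.125·0.992188 = 0.701834.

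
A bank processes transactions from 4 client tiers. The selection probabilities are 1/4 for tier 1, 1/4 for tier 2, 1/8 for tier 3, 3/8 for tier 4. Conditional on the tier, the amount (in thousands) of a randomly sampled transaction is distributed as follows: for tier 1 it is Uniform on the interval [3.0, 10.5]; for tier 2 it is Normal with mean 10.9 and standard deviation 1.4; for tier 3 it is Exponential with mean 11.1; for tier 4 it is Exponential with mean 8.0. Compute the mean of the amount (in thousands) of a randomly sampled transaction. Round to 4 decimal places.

Component means — 1: 6.75; 2: 10.9; 3: 11.1; 4: 8.
E[X] = 0.25·6.75 + 0.25·10.9 + 0.125·11.1 + 0.375·8 = 8.8.

8.8000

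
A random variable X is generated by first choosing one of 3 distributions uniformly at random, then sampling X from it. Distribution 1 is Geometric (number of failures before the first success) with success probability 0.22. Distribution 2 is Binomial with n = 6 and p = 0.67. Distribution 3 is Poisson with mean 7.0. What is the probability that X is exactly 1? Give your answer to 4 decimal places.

Conditional on each component, P(X = 1): 1: 0.1716; 2: 0.0157324; 3: 0.00638317.
By total probability, P(X = 1) = 0.333333·0.1716 + 0.333333·0.0157324 + 0.333333·0.00638317 = 0.0645719.

0.0646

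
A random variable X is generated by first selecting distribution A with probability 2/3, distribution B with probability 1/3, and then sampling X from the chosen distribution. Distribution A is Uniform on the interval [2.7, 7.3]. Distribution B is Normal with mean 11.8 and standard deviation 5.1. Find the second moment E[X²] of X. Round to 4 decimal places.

72.9256

For each component E[X²] = Var + (mean)², giving A: 26.7633; B: 165.25.
Overall E[X²] = 0.666667·26.7633 + 0.333333·165.25 = 72.9256.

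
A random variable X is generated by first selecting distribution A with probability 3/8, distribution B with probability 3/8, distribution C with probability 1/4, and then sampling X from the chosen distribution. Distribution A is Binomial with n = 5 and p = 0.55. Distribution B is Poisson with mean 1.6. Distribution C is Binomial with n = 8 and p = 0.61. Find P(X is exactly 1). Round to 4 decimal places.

0.1651

Conditional on each component, P(X = 1): A: 0.112767; B: 0.323034; C: 0.00669687.
By total probability, P(X = 1) = 0.375·0.112767 + 0.375·0.323034 + 0.25·0.00669687 = 0.1651.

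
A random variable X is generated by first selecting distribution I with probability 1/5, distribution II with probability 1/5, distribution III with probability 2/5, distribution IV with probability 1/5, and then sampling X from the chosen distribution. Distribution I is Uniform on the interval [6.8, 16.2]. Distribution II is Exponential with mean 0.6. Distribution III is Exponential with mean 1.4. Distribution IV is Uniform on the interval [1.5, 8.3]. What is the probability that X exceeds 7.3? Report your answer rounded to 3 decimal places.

Conditional on each component, P(X > 7.3): I: 0.946809; II: 5.20096e-06; III: 0.00543832; IV: 0.147059.
By total probability, P(X > 7.3) = 0.2·0.946809 + 0.2·5.20096e-06 + 0.4·0.00543832 + 0.2·0.147059 = 0.22095.

0.221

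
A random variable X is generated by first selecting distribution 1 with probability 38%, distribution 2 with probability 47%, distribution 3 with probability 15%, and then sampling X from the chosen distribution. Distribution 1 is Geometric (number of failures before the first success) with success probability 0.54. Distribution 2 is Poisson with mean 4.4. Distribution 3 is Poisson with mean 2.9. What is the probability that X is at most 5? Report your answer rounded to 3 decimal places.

0.854

Conditional on each component, P(X ≤ 5): 1: 0.990526; 2: 0.719912; 3: 0.925826.
By total probability, P(X ≤ 5) = 0.38·0.990526 + 0.47·0.719912 + 0.15·0.925826 = 0.853632.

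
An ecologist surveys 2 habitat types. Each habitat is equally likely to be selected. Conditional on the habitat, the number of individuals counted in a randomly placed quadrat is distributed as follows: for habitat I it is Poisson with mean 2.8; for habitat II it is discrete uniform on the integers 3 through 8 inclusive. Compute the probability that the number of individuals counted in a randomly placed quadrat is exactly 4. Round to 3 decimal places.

Conditional on each habitat, P(X = 4): I: 0.155739; II: 0.166667.
By total probability, P(X = 4) = 0.5·0.155739 + 0.5·0.166667 = 0.161203.

0.161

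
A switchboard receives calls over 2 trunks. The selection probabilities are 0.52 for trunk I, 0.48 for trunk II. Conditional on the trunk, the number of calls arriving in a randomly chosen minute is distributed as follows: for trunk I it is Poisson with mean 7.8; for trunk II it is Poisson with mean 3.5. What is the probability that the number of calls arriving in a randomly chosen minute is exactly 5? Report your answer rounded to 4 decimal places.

0.1147

Conditional on each trunk, P(X = 5): I: 0.0985814; II: 0.132169.
By total probability, P(X = 5) = 0.52·0.0985814 + 0.48·0.132169 = 0.114703.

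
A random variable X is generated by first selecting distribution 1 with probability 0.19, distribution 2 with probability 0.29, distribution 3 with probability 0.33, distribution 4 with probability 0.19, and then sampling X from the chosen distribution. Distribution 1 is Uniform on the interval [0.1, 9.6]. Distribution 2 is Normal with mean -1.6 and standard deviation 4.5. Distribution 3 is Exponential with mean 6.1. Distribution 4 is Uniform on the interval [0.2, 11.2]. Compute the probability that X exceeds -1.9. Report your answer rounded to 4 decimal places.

0.8627

Conditional on each component, P(X > -1.9): 1: 1; 2: 0.526576; 3: 1; 4: 1.
By total probability, P(X > -1.9) = 0.19·1 + 0.29·0.526576 + 0.33·1 + 0.19·1 = 0.862707.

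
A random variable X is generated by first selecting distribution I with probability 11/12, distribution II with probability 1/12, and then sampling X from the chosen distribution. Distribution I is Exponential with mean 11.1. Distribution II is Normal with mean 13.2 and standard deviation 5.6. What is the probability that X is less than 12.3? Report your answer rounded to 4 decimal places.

0.6503

Conditional on each component, P(X < 12.3): I: 0.669817; II: 0.436159.
By total probability, P(X < 12.3) = 0.916667·0.669817 + 0.0833333·0.436159 = 0.650345.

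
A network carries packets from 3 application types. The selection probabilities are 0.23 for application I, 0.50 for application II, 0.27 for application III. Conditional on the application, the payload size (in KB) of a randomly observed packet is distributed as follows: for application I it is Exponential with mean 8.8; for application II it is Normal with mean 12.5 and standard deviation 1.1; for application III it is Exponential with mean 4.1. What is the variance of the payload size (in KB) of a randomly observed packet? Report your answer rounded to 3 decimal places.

Per component, I: μ=8.8, E[X²]=154.88; II: μ=12.5, E[X²]=157.46; III: μ=4.1, E[X²]=33.62.
E[X] = 0.23·8.8 + 0.5·12.5 + 0.27·4.1 = 9.381.
E[X²] = 0.23·154.88 + 0.5·157.46 + 0.27·33.62 = 123.43.
Var(X) = E[X²] − (E[X])² = 123.43 − 88.0032 = 35.4266.

35.427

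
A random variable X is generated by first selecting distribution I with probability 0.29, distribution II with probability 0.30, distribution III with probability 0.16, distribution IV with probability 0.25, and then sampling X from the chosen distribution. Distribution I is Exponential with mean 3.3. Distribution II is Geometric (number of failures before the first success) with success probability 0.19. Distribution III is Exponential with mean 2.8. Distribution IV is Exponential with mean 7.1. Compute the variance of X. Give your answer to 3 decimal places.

Per component, I: μ=3.3, E[X²]=21.78; II: μ=4.26316, E[X²]=40.6122; III: μ=2.8, E[X²]=15.68; IV: μ=7.1, E[X²]=100.82.
E[X] = 0.29·3.3 + 0.3·4.26316 + 0.16·2.8 + 0.25·7.1 = 4.45895.
E[X²] = 0.29·21.78 + 0.3·40.6122 + 0.16·15.68 + 0.25·100.82 = 46.2137.
Var(X) = E[X²] − (E[X])² = 46.2137 − 19.8822 = 26.3314.

26.331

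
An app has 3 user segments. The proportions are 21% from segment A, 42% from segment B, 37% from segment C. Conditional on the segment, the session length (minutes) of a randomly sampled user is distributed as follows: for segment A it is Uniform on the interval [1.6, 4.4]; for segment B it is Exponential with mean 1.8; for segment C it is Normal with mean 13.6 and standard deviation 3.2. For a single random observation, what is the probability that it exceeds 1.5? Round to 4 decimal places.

Conditional on each segment, P(X > 1.5): A: 1; B: 0.434598; C: 0.999922.
By total probability, P(X > 1.5) = 0.21·1 + 0.42·0.434598 + 0.37·0.999922 = 0.762502.

0.7625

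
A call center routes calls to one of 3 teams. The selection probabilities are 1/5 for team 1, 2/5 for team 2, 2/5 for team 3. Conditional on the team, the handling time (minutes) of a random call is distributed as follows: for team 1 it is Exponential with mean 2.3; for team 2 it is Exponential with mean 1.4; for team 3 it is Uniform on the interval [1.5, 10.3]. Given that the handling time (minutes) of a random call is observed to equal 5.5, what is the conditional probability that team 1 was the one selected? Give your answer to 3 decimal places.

0.135

Likelihoods f(5.5 | ·): 1: 0.0397871; 2: 0.0140513; 3: 0.113636.
Posterior ∝ prior × likelihood. Numerator for 1: 0.2·0.0397871 = 0.00795741.
Normalizing constant: 0.2·0.0397871 + 0.4·0.0140513 + 0.4·0.113636 = 0.0590325.
P(1 | observation) = 0.00795741 / 0.0590325 = 0.134797.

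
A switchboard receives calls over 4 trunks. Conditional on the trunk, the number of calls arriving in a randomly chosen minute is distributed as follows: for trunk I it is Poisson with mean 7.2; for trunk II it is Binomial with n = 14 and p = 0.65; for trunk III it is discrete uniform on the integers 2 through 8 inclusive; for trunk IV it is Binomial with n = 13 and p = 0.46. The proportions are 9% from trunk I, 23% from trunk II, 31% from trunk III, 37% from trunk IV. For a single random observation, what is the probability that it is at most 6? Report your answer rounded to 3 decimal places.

0.504

Conditional on each trunk, P(X ≤ 6): I: 0.420356; II: 0.0753446; III: 0.714286; IV: 0.615818.
By total probability, P(X ≤ 6) = 0.09·0.420356 + 0.23·0.0753446 + 0.31·0.714286 + 0.37·0.615818 = 0.504442.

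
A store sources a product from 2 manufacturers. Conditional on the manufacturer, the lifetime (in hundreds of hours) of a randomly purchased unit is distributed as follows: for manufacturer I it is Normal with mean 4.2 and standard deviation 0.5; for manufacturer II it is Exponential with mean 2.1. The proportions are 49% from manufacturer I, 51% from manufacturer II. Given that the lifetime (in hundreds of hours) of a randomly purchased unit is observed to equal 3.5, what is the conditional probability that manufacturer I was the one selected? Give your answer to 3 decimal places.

Likelihoods f(3.5 | ·): I: 0.299455; II: 0.0899408.
Posterior ∝ prior × likelihood. Numerator for I: 0.49·0.299455 = 0.146733.
Normalizing constant: 0.49·0.299455 + 0.51·0.0899408 = 0.192603.
P(I | observation) = 0.146733 / 0.192603 = 0.761842.

0.762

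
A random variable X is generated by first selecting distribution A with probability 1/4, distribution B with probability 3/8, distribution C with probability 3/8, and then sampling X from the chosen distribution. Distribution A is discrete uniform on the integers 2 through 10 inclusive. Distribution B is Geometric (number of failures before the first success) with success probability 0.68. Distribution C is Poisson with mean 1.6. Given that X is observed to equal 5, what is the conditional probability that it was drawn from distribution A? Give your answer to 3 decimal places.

Likelihoods P(X=5 | ·): A: 0.111111; B: 0.0022817; C: 0.017642.
Posterior ∝ prior × likelihood. Numerator for A: 0.25·0.111111 = 0.0277778.
Normalizing constant: 0.25·0.111111 + 0.375·0.0022817 + 0.375·0.017642 = 0.0352492.
P(A | observation) = 0.0277778 / 0.0352492 = 0.788041.

0.788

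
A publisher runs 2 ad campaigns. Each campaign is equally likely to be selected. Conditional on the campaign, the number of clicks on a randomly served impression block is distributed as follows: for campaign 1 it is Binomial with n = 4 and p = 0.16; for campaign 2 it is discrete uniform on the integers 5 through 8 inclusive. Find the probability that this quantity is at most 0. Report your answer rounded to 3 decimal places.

Conditional on each campaign, P(X ≤ 0): 1: 0.497871; 2: 0.
By total probability, P(X ≤ 0) = 0.5·0.497871 + 0.5·0 = 0.248936.

0.249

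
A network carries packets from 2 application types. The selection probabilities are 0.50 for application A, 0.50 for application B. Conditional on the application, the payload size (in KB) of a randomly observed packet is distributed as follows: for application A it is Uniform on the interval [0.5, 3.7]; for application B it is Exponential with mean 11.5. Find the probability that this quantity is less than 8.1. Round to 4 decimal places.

Conditional on each application, P(X < 8.1): A: 1; B: 0.505569.
By total probability, P(X < 8.1) = 0.5·1 + 0.5·0.505569 = 0.752785.

0.7528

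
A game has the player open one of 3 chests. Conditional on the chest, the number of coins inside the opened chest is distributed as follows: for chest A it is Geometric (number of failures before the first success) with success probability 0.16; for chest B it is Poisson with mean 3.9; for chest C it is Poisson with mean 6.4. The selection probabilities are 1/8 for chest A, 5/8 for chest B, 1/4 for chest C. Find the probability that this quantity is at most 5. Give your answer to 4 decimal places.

Conditional on each chest, P(X ≤ 5): A: 0.648702; B: 0.800558; C: 0.383744.
By total probability, P(X ≤ 5) = 0.125·0.648702 + 0.625·0.800558 + 0.25·0.383744 = 0.677372.

0.6774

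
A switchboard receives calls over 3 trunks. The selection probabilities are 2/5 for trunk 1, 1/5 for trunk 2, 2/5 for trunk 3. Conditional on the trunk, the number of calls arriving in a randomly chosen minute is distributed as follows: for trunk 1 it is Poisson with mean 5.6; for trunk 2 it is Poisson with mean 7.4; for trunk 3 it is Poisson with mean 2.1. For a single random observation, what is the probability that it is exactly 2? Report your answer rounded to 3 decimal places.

Conditional on each trunk, P(X = 2): 1: 0.0579825; 2: 0.0167361; 3: 0.270016.
By total probability, P(X = 2) = 0.4·0.0579825 + 0.2·0.0167361 + 0.4·0.270016 = 0.134547.

0.135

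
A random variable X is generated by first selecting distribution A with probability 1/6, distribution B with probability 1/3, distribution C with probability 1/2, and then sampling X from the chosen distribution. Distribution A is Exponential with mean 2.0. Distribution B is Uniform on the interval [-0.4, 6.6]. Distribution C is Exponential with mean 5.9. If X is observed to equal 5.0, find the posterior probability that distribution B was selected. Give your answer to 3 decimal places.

Likelihoods f(5.0 | ·): A: 0.0410425; B: 0.142857; C: 0.0726276.
Posterior ∝ prior × likelihood. Numerator for B: 0.333333·0.142857 = 0.047619.
Normalizing constant: 0.166667·0.0410425 + 0.333333·0.142857 + 0.5·0.0726276 = 0.0907733.
P(B | observation) = 0.047619 / 0.0907733 = 0.524593.

0.525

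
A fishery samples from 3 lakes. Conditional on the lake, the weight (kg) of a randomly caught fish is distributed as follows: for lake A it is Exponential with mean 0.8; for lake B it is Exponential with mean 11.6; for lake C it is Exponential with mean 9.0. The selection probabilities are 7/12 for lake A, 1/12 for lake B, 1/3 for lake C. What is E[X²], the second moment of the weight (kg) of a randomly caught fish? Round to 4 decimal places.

77.1733

For each component E[X²] = Var + (mean)², giving A: 1.28; B: 269.12; C: 162.
Overall E[X²] = 0.583333·1.28 + 0.0833333·269.12 + 0.333333·162 = 77.1733.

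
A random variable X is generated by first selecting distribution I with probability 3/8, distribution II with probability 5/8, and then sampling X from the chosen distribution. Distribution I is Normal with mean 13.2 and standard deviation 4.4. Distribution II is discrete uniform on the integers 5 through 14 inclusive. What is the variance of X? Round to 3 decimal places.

Per component, I: μ=13.2, E[X²]=193.6; II: μ=9.5, E[X²]=98.5.
E[X] = 0.375·13.2 + 0.625·9.5 = 10.8875.
E[X²] = 0.375·193.6 + 0.625·98.5 = 134.162.
Var(X) = E[X²] − (E[X])² = 134.162 − 118.538 = 15.6248.

15.625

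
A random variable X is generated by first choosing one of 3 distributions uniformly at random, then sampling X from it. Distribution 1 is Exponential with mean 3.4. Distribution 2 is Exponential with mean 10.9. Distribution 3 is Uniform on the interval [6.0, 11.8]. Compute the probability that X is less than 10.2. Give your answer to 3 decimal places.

Conditional on each component, P(X < 10.2): 1: 0.950213; 2: 0.60772; 3: 0.724138.
By total probability, P(X < 10.2) = 0.333333·0.950213 + 0.333333·0.60772 + 0.333333·0.724138 = 0.76069.

0.761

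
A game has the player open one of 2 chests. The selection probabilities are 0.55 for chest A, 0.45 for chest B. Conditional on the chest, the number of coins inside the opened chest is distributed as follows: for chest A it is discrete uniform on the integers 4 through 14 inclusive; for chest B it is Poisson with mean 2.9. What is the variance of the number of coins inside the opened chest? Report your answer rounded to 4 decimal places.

Per component, A: μ=9, E[X²]=91; B: μ=2.9, E[X²]=11.31.
E[X] = 0.55·9 + 0.45·2.9 = 6.255.
E[X²] = 0.55·91 + 0.45·11.31 = 55.1395.
Var(X) = E[X²] − (E[X])² = 55.1395 − 39.125 = 16.0145.

16.0145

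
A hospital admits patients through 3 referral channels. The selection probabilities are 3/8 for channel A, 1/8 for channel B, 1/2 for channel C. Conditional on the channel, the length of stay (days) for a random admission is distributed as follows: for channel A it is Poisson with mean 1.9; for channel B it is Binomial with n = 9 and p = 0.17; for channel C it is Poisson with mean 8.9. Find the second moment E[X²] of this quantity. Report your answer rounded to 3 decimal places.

For each component E[X²] = Var + (mean)², giving A: 5.51; B: 3.6108; C: 88.11.
Overall E[X²] = 0.375·5.51 + 0.125·3.6108 + 0.5·88.11 = 46.5726.

46.573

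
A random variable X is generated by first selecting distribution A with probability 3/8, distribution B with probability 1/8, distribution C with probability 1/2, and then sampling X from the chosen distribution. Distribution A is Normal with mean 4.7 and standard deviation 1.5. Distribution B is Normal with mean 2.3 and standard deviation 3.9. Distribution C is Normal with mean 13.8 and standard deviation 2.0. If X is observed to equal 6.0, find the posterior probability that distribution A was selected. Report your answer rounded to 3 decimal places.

0.893

Likelihoods f(6.0 | ·): A: 0.182691; B: 0.0652227; C: 9.93277e-05.
Posterior ∝ prior × likelihood. Numerator for A: 0.375·0.182691 = 0.0685091.
Normalizing constant: 0.375·0.182691 + 0.125·0.0652227 + 0.5·9.93277e-05 = 0.0767116.
P(A | observation) = 0.0685091 / 0.0767116 = 0.893074.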